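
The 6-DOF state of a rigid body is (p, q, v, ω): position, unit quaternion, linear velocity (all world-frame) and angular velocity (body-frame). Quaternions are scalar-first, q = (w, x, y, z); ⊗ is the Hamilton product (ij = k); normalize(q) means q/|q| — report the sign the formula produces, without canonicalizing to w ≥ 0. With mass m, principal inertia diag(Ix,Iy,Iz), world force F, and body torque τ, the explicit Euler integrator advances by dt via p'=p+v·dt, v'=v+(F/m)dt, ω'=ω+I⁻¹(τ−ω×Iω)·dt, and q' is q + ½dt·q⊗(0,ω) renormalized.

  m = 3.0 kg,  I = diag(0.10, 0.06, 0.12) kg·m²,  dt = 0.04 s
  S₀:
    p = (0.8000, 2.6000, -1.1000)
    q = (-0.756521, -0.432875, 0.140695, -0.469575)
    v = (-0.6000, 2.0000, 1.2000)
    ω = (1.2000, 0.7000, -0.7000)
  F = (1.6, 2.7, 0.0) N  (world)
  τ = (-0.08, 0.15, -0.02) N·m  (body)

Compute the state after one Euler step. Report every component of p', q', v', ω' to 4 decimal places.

a = (0.5333, 0.9000, 0.0000)
new position p' = (0.7760, 2.6800, -1.0520)
new velocity v' = (-0.5787, 2.0360, 1.2000)
gyro term ω×Iω = (-0.0294, 0.0168, -0.0336)
(τ − ω×Iω)/I = (-0.5060, 2.2200, 0.1133)
ω' = ω + α·dt = (1.1798, 0.7888, -0.6955)
2q̇ = q⊗(0,ω) = (0.0922610, -0.6776092, -1.3960672, 0.0577182)
q' = normalize(q + ½dt·q⊗(0,ω)) = (-0.7543, -0.4462, 0.1127, -0.4682)

p' = (0.7760, 2.6800, -1.0520)
q' = (-0.7543, -0.4462, 0.1127, -0.4682)
v' = (-0.5787, 2.0360, 1.2000)
ω' = (1.1798, 0.7888, -0.6955)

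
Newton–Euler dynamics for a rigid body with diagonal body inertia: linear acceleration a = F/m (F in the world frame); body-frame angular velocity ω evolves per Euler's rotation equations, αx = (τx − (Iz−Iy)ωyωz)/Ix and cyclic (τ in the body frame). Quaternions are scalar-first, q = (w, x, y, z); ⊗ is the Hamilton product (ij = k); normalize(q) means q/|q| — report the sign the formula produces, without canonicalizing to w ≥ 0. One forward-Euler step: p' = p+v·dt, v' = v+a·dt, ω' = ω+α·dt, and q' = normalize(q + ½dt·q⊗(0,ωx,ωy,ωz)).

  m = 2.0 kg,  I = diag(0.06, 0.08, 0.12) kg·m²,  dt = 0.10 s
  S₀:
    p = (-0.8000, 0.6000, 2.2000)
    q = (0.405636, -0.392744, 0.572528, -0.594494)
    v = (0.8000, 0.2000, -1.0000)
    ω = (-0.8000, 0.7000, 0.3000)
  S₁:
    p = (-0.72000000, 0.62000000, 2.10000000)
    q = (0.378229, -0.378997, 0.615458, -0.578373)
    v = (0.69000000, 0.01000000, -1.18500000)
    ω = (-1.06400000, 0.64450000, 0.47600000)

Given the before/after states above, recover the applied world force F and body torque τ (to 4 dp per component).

F = (-2.2000, -3.8000, -3.7000)
τ = (-0.1500, -0.0300, 0.2000)

Δω = ω₁−ω₀ = (-0.26400000, -0.05550000, 0.17600000)
precession coupling = (0.0084, 0.0144, -0.0112)
applied torque τ = (-0.1500, -0.0300, 0.2000)
velocity change Δv = (-0.11000000, -0.19000000, -0.18500000)
m·(v₁−v₀)/dt = (-2.2000, -3.8000, -3.7000)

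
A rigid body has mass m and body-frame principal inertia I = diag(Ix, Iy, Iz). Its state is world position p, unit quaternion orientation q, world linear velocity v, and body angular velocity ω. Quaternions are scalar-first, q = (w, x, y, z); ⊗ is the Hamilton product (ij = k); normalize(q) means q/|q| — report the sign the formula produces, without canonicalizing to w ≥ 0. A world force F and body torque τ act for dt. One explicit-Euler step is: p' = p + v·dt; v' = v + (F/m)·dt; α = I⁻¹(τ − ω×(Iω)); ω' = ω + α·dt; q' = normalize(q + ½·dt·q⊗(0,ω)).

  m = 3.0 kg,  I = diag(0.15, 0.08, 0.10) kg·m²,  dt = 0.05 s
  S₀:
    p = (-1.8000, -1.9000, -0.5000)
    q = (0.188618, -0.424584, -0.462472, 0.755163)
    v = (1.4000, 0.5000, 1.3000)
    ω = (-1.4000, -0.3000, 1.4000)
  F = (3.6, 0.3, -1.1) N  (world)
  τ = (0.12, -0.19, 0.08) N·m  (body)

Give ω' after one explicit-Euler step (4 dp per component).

angular accel α = (0.8560, -1.1500, 1.0940)
ω + α·dt = (-1.3572, -0.3575, 1.4547)

ω' = (-1.3572, -0.3575, 1.4547)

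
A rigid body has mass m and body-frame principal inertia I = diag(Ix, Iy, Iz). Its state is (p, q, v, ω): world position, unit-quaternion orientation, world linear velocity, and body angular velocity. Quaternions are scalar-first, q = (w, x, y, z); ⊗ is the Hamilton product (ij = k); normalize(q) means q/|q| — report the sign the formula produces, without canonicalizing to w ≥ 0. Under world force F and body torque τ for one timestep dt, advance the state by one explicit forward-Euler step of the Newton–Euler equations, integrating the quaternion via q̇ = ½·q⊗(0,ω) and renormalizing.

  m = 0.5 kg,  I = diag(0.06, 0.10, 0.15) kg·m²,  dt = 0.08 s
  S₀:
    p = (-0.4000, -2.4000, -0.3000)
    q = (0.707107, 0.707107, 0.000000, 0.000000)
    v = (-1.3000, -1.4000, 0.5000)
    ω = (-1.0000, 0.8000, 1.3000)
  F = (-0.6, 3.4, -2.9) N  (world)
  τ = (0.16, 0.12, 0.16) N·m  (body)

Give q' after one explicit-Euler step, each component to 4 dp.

q' = (0.7334, 0.6770, -0.0141, 0.0592)

q⊗(0,ω) = (0.7071070, -0.7071070, -0.3535535, 1.4849247)
q + ½dt·q⊗(0,ω), renormalized = (0.7334, 0.6770, -0.0141, 0.0592)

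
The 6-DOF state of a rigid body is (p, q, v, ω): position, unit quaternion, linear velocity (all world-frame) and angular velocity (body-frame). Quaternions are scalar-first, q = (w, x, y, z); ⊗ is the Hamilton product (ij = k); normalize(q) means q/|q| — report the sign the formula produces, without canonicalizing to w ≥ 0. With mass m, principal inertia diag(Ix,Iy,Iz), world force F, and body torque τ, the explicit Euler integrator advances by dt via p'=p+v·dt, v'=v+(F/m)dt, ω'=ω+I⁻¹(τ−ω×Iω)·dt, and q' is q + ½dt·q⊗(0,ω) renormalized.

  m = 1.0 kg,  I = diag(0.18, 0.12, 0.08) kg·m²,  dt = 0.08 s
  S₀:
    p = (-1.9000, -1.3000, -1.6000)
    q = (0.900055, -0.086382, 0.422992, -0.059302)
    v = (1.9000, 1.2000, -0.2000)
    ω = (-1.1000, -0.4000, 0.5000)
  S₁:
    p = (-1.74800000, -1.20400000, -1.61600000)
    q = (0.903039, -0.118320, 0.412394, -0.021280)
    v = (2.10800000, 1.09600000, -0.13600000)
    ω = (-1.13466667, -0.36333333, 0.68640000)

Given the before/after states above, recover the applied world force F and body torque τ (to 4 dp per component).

Δv = v₁−v₀ = (0.20800000, -0.10400000, 0.06400000)
m·(v₁−v₀)/dt = (2.6000, -1.3000, 0.8000)
Δω = ω₁−ω₀ = (-0.03466667, 0.03666667, 0.18640000)
gyro term ω₀×Iω₀ = (0.0080, -0.0550, -0.0264)
applied torque τ = (-0.0700, 0.0000, 0.1600)

F = (2.6000, -1.3000, 0.8000)
τ = (-0.0700, 0.0000, 0.1600)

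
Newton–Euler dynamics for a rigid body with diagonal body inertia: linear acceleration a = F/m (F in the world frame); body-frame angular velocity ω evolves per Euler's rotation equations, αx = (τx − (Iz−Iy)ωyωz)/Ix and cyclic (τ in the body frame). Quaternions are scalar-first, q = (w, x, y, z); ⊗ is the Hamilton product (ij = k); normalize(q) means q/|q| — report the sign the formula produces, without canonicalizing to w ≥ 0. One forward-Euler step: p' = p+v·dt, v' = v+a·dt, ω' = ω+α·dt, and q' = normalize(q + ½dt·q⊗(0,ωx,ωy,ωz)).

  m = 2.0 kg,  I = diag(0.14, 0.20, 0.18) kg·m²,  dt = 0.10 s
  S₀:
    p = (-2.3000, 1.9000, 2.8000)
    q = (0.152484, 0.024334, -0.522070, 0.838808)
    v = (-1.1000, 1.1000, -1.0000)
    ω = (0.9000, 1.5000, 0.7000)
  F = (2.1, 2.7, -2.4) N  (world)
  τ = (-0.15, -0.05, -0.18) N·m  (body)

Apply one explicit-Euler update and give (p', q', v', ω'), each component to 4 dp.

linear accel F/m = (1.0500, 1.3500, -1.2000)
p' = p + v·dt = (-2.4100, 2.0100, 2.7000)
new velocity v' = (-0.9950, 1.2350, -1.1200)
precession coupling ω×(Iω) = (-0.0210, -0.0252, 0.0810)
angular accel α = (-0.9214, -0.1240, -1.4500)
ω + α·dt = (0.8079, 1.4876, 0.5550)
2q̇ = q⊗(0,ω) = (0.1740388, -1.4864254, 0.9666194, 0.6131028)
q' = normalize(q + ½dt·q⊗(0,ω)) = (0.1605, -0.0498, -0.4717, 0.8656)

p' = (-2.4100, 2.0100, 2.7000)
q' = (0.1605, -0.0498, -0.4717, 0.8656)
v' = (-0.9950, 1.2350, -1.1200)
ω' = (0.8079, 1.4876, 0.5550)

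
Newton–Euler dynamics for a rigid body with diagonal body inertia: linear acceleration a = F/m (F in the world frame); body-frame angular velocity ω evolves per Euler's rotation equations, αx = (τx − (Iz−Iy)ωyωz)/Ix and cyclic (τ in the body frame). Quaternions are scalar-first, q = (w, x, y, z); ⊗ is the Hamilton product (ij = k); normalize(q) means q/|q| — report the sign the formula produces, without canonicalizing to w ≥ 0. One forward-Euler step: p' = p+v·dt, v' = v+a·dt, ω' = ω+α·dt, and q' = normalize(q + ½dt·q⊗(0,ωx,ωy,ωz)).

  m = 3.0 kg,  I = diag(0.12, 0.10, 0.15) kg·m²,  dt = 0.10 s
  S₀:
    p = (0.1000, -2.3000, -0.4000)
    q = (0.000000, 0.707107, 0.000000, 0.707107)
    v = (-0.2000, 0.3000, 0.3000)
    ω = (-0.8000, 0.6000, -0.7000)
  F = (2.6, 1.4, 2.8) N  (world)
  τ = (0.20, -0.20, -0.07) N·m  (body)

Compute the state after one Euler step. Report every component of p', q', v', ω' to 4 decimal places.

p' = (0.0800, -2.2700, -0.3700)
q' = (0.0529, 0.6846, -0.0035, 0.7270)
v' = (-0.1133, 0.3467, 0.3933)
ω' = (-0.6158, 0.4168, -0.7531)

gyro term ω×Iω = (-0.0210, -0.0168, 0.0096)
α = I⁻¹(τ − ω×Iω) = (1.8417, -1.8320, -0.5307)
ω' = ω + α·dt = (-0.6158, 0.4168, -0.7531)
2q̇ = q⊗(0,ω) = (1.0606605, -0.4242642, -0.0707107, 0.4242642)
updated quaternion q' = (0.0529, 0.6846, -0.0035, 0.7270)
linear accel F/m = (0.8667, 0.4667, 0.9333)
new position p' = (0.0800, -2.2700, -0.3700)
new velocity v' = (-0.1133, 0.3467, 0.3933)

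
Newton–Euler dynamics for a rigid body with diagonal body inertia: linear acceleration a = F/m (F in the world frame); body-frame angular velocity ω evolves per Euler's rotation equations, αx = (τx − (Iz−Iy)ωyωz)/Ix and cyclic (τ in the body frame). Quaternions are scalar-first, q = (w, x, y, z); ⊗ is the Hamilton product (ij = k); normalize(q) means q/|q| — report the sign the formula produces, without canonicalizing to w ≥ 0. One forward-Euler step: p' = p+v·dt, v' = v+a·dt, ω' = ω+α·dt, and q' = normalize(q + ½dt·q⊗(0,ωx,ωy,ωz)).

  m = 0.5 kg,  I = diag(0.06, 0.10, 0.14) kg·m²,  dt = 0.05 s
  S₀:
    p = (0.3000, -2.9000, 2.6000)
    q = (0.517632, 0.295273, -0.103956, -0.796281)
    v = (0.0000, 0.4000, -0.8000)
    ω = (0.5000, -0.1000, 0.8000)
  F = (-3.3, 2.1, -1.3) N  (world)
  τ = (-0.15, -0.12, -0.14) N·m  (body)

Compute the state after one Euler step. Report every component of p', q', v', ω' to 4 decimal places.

(τ − ω×Iω)/I = (-2.4467, -0.8800, -0.9857)
ω' = ω + α·dt = (0.3777, -0.1440, 0.7507)
q⊗(0,ω) = (0.4789927, 0.0960231, -0.6861221, 0.4365563)
q + ½dt·q⊗(0,ω), renormalized = (0.5295, 0.2976, -0.1211, -0.7851)
p + v·dt = (0.3000, -2.8800, 2.5600)
v + (F/m)dt = (-0.3300, 0.6100, -0.9300)

p' = (0.3000, -2.8800, 2.5600)
q' = (0.5295, 0.2976, -0.1211, -0.7851)
v' = (-0.3300, 0.6100, -0.9300)
ω' = (0.3777, -0.1440, 0.7507)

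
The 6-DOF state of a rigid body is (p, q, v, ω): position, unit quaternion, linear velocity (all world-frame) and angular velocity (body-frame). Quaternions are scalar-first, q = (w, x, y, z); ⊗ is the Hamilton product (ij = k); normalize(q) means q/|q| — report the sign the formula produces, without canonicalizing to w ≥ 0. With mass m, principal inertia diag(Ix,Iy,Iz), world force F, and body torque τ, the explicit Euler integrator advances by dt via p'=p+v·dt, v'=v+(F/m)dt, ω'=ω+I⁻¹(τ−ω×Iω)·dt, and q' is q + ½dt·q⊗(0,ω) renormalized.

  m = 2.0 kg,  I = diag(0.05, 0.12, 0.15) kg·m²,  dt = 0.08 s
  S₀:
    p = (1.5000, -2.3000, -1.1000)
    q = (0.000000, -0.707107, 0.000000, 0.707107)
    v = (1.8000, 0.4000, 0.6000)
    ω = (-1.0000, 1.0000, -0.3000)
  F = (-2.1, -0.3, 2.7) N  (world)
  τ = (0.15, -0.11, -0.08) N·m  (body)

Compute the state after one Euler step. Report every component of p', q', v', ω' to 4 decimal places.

a = F/m = (-1.0500, -0.1500, 1.3500)
p' = p + v·dt = (1.6440, -2.2680, -1.0520)
v + (F/m)dt = (1.7160, 0.3880, 0.7080)
angular accel α = (3.1800, -0.6667, -0.0667)
new body rate ω' = (-0.7456, 0.9467, -0.3053)
Hamilton product q⊗(0,ω) = (-0.4949749, -0.7071070, -0.9192391, -0.7071070)
q + ½dt·q⊗(0,ω), renormalized = (-0.0198, -0.7342, -0.0367, 0.6777)

p' = (1.6440, -2.2680, -1.0520)
q' = (-0.0198, -0.7342, -0.0367, 0.6777)
v' = (1.7160, 0.3880, 0.7080)
ω' = (-0.7456, 0.9467, -0.3053)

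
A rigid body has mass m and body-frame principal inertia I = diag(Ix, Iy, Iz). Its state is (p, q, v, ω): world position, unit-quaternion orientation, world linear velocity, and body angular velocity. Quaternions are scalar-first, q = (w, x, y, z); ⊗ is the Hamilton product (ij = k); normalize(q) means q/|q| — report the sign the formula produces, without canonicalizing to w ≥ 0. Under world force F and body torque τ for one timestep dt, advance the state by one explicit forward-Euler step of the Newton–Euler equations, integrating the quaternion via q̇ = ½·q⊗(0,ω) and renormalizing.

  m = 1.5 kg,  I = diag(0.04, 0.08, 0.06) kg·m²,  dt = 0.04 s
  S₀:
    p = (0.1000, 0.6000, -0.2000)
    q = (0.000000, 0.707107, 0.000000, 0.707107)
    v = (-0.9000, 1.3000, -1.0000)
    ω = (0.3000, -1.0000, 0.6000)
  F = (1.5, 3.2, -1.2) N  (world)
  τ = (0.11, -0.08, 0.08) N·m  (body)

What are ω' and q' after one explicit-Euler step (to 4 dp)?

ω' = (0.3980, -1.0382, 0.6613)
q' = (-0.0127, 0.7210, -0.0042, 0.6928)

α = I⁻¹(τ − ω×Iω) = (2.4500, -0.9550, 1.5333)
ω' = ω + α·dt = (0.3980, -1.0382, 0.6613)
Hamilton product q⊗(0,ω) = (-0.6363963, 0.7071070, -0.2121321, -0.7071070)
q' = normalize(q + ½dt·q⊗(0,ω)) = (-0.0127, 0.7210, -0.0042, 0.6928)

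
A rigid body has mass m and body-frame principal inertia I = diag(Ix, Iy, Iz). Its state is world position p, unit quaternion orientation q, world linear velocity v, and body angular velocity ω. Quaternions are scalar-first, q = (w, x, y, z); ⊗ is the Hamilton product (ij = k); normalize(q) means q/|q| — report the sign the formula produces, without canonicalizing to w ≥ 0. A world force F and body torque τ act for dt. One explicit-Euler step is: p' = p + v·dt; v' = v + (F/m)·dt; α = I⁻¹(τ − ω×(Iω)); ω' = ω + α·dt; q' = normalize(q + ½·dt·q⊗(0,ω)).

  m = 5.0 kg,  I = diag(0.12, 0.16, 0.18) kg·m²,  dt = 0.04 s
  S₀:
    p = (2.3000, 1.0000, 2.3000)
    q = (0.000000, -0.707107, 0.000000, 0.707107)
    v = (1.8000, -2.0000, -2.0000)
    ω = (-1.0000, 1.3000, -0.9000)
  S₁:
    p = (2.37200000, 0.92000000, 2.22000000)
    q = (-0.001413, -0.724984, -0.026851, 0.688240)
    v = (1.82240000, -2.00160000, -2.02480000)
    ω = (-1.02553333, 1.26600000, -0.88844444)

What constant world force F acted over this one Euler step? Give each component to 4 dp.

F = (2.8000, -0.2000, -3.1000)

Δv = v₁−v₀ = (0.02240000, -0.00160000, -0.02480000)
m·(v₁−v₀)/dt = (2.8000, -0.2000, -3.1000)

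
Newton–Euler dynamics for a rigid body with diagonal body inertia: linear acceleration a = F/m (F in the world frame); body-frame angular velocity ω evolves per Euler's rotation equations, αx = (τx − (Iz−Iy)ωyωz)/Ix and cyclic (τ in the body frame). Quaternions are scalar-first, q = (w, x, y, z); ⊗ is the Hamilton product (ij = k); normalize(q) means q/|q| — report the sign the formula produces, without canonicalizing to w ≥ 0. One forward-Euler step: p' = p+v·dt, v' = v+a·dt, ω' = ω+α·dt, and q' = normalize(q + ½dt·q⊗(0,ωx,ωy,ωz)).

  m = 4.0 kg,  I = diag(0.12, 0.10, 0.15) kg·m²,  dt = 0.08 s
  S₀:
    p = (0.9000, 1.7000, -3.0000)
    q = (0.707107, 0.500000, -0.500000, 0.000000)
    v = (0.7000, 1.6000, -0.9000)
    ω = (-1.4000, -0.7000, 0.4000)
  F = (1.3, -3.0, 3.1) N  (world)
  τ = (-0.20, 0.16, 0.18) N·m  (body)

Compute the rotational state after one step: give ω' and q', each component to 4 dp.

precession coupling ω×(Iω) = (-0.0140, 0.0168, -0.0196)
α = I⁻¹(τ − ω×Iω) = (-1.5500, 1.4320, 1.3307)
ω + α·dt = (-1.5240, -0.5854, 0.5065)
2q̇ = q⊗(0,ω) = (0.3500000, -1.1899498, -0.6949749, -0.7671572)
q' = normalize(q + ½dt·q⊗(0,ω)) = (0.7196, 0.4515, -0.5267, -0.0306)

ω' = (-1.5240, -0.5854, 0.5065)
q' = (0.7196, 0.4515, -0.5267, -0.0306)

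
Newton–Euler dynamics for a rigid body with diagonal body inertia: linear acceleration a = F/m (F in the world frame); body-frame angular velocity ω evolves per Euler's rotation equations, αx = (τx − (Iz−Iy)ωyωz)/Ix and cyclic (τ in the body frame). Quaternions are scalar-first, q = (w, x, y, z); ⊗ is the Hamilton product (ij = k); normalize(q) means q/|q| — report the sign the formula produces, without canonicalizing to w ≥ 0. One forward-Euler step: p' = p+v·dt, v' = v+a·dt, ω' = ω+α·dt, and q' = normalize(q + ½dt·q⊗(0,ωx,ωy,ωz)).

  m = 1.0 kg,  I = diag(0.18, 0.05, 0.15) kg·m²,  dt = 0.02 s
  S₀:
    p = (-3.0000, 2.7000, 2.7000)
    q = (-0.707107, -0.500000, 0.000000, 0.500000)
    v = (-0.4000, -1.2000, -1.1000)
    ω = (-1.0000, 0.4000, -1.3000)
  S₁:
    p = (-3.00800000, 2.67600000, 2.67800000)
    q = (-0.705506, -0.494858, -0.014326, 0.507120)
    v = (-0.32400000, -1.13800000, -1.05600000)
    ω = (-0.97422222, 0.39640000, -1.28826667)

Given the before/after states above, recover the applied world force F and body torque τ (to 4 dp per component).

Δω = ω₁−ω₀ = (0.02577778, -0.00360000, 0.01173333)
precession coupling = (-0.0520, 0.0390, 0.0520)
I·α + gyro = (0.1800, 0.0300, 0.1400)
v₁ − v₀ = (0.07600000, 0.06200000, 0.04400000)
F = m·Δv/dt = (3.8000, 3.1000, 2.2000)

F = (3.8000, 3.1000, 2.2000)
τ = (0.1800, 0.0300, 0.1400)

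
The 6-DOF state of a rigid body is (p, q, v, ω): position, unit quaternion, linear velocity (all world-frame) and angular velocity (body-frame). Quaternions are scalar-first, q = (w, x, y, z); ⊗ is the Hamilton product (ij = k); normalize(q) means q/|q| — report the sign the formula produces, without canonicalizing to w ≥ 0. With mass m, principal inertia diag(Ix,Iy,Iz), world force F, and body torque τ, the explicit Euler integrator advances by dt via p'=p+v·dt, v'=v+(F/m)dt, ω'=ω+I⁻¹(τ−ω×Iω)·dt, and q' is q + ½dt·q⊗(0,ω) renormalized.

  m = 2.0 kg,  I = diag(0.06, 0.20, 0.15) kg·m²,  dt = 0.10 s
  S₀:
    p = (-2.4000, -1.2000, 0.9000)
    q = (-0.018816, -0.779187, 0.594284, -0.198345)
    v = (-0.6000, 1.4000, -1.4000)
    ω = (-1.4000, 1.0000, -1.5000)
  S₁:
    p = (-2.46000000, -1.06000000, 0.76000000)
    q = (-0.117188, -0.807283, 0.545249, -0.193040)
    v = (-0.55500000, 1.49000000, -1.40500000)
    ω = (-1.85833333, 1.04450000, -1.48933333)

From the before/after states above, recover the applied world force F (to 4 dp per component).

F = (0.9000, 1.8000, -0.1000)

Δv = v₁−v₀ = (0.04500000, 0.09000000, -0.00500000)
F = m·Δv/dt = (0.9000, 1.8000, -0.1000)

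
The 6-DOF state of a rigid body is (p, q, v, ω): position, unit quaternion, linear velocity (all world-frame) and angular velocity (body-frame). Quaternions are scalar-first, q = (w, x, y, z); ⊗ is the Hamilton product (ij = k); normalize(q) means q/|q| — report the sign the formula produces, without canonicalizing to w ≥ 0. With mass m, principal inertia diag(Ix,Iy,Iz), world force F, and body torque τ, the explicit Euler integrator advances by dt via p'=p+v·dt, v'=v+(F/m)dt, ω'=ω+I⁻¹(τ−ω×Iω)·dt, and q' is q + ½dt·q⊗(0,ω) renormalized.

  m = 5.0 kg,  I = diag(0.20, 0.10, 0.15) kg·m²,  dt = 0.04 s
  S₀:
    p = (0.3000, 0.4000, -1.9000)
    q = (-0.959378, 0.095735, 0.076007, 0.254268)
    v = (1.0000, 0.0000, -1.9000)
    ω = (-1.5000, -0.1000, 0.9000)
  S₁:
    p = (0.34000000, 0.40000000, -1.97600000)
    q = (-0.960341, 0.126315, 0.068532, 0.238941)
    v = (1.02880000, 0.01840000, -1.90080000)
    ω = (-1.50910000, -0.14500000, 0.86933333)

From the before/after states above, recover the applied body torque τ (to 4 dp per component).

Δω = ω₁−ω₀ = (-0.00910000, -0.04500000, -0.03066667)
applied torque τ = (-0.0500, -0.1800, -0.1300)

τ = (-0.0500, -0.1800, -0.1300)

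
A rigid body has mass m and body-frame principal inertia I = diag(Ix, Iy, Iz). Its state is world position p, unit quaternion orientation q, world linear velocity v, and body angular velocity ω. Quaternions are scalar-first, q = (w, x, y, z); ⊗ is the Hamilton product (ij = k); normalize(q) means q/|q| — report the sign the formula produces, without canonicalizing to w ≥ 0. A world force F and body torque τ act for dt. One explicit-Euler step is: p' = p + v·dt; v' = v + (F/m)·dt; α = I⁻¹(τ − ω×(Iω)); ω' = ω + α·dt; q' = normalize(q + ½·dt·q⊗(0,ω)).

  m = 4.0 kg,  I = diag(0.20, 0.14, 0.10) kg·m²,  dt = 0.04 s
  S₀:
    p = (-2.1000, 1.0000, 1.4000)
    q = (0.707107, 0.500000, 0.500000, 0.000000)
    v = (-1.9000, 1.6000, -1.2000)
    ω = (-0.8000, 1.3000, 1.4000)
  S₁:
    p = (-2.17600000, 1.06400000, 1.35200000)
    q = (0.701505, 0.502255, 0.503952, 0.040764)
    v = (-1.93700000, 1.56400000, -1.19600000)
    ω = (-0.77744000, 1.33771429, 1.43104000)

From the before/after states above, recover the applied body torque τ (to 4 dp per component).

τ = (0.0400, 0.0200, 0.1400)

ω₁ − ω₀ = (0.02256000, 0.03771429, 0.03104000)
applied torque τ = (0.0400, 0.0200, 0.1400)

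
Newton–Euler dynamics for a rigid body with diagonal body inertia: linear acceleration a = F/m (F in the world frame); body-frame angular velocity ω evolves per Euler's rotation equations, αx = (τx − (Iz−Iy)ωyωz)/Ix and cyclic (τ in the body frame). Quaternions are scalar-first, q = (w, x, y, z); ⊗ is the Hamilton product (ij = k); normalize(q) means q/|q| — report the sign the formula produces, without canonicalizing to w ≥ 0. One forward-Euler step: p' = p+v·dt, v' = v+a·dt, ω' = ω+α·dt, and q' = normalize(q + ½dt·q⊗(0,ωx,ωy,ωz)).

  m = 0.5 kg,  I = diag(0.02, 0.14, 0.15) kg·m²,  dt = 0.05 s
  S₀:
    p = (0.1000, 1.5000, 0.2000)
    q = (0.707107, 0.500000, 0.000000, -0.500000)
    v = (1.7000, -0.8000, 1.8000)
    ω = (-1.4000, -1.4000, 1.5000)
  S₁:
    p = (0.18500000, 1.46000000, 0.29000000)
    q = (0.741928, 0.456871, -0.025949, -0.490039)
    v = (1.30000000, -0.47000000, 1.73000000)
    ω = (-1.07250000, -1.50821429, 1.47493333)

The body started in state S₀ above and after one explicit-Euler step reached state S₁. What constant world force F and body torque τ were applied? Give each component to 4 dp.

F = (-4.0000, 3.3000, -0.7000)
τ = (0.1100, -0.0300, 0.1600)

velocity change Δv = (-0.40000000, 0.33000000, -0.07000000)
applied force F = (-4.0000, 3.3000, -0.7000)
rate change Δω = (0.32750000, -0.10821429, -0.02506667)
applied torque τ = (0.1100, -0.0300, 0.1600)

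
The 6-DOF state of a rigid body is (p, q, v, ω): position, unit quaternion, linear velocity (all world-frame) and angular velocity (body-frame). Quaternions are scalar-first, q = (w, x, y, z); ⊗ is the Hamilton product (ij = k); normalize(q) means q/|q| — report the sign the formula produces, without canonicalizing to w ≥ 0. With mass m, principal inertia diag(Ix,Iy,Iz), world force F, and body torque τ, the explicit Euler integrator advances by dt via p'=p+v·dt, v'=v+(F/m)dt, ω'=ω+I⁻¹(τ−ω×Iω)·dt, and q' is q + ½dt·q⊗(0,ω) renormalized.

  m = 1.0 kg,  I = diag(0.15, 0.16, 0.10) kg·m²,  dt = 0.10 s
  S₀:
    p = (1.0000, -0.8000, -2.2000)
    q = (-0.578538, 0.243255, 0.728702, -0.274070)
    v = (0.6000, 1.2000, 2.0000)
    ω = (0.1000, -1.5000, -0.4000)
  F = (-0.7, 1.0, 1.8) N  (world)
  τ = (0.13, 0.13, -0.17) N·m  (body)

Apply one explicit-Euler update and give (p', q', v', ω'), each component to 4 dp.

p' = (1.0600, -0.6800, -2.0000)
q' = (-0.5290, 0.2046, 0.7733, -0.2835)
v' = (0.5300, 1.3000, 2.1800)
ω' = (0.2107, -1.4175, -0.5685)

precession coupling ω×(Iω) = (-0.0360, -0.0020, -0.0015)
(τ − ω×Iω)/I = (1.1067, 0.8250, -1.6850)
new body rate ω' = (0.2107, -1.4175, -0.5685)
q⊗(0,ω) = (0.9590995, -0.7604396, 0.9377020, -0.2063375)
q' = normalize(q + ½dt·q⊗(0,ω)) = (-0.5290, 0.2046, 0.7733, -0.2835)
p + v·dt = (1.0600, -0.6800, -2.0000)
v' = v + a·dt = (0.5300, 1.3000, 2.1800)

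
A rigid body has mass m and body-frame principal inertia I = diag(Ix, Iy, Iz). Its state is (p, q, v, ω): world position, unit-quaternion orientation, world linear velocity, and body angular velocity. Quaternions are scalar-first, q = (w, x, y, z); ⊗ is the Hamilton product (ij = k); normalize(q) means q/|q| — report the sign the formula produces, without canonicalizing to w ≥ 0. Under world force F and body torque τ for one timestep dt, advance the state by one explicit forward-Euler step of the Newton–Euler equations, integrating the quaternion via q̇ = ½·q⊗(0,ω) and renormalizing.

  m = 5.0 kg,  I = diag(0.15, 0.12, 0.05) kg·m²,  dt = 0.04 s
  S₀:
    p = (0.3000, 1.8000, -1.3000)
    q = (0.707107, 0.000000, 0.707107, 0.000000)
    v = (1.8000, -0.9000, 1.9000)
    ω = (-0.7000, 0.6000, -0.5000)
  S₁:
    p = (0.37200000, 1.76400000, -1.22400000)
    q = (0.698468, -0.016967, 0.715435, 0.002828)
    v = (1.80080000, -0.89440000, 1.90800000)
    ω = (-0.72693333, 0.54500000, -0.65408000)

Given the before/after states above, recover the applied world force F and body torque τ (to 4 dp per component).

F = (0.1000, 0.7000, 1.0000)
τ = (-0.0800, -0.1300, -0.1800)

velocity change Δv = (0.00080000, 0.00560000, 0.00800000)
m·(v₁−v₀)/dt = (0.1000, 0.7000, 1.0000)
Δω = ω₁−ω₀ = (-0.02693333, -0.05500000, -0.15408000)
τ = I·(Δω/dt) + ω₀×(Iω₀) = (-0.0800, -0.1300, -0.1800)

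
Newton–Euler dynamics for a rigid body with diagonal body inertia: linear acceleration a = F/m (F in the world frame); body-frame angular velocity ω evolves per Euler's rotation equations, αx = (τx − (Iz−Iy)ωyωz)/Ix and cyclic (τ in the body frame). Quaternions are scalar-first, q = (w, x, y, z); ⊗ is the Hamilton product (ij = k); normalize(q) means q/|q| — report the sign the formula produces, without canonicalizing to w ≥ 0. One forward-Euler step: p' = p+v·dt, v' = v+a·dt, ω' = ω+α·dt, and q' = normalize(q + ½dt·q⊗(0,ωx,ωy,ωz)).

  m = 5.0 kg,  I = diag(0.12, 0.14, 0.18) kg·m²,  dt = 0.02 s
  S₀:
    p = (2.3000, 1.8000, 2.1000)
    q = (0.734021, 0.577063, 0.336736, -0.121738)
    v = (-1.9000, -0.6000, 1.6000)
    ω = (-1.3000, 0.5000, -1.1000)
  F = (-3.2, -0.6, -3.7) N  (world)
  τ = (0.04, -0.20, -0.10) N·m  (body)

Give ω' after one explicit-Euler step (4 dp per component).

ω' = (-1.2897, 0.4837, -1.1097)

gyro term ω×Iω = (-0.0220, -0.0858, -0.0130)
(τ − ω×Iω)/I = (0.5167, -0.8157, -0.4833)
new body rate ω' = (-1.2897, 0.4837, -1.1097)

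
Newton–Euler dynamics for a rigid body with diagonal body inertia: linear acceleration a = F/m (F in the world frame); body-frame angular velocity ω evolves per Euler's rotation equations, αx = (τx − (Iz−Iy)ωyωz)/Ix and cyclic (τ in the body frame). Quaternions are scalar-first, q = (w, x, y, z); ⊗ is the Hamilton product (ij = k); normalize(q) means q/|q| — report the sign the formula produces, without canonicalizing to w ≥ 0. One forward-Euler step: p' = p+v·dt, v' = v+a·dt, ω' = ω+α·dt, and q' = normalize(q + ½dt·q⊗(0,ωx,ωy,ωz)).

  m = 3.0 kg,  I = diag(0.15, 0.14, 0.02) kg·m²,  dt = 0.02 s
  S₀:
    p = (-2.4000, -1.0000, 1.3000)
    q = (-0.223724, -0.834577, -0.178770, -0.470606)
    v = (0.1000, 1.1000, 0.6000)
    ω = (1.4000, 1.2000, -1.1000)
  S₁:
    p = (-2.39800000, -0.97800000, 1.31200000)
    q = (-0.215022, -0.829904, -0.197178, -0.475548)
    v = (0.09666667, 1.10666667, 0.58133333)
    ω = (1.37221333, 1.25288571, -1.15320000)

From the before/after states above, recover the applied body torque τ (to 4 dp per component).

τ = (-0.0500, 0.1700, -0.0700)

ω₁ − ω₀ = (-0.02778667, 0.05288571, -0.05320000)
ω₀×(Iω₀) = (0.1584, -0.2002, -0.0168)
τ = I·(Δω/dt) + ω₀×(Iω₀) = (-0.0500, 0.1700, -0.0700)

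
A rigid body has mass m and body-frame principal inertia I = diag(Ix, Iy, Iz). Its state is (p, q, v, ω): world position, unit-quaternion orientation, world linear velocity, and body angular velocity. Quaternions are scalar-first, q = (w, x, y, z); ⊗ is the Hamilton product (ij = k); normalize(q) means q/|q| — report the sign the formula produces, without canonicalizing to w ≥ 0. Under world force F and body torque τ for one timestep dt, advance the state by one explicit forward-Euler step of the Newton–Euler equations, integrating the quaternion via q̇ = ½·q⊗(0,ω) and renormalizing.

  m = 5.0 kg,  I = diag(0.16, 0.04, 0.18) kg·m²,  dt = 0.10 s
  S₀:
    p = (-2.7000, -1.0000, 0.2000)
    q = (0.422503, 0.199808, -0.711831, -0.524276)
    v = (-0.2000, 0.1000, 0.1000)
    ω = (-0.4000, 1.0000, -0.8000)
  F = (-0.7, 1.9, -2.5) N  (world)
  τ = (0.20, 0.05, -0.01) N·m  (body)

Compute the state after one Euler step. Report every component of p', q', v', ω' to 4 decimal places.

p' = (-2.7200, -0.9900, 0.2100)
q' = (0.4401, 0.2455, -0.6707, -0.5442)
v' = (-0.2140, 0.1380, 0.0500)
ω' = (-0.2050, 1.1410, -0.8322)

a = F/m = (-0.1400, 0.3800, -0.5000)
p + v·dt = (-2.7200, -0.9900, 0.2100)
v + (F/m)dt = (-0.2140, 0.1380, 0.0500)
precession coupling ω×(Iω) = (-0.1120, -0.0064, 0.0480)
(τ − ω×Iω)/I = (1.9500, 1.4100, -0.3222)
new body rate ω' = (-0.2050, 1.1410, -0.8322)
2q̇ = q⊗(0,ω) = (0.3723334, 0.9247396, 0.7920598, -0.4229268)
q' = normalize(q + ½dt·q⊗(0,ω)) = (0.4401, 0.2455, -0.6707, -0.5442)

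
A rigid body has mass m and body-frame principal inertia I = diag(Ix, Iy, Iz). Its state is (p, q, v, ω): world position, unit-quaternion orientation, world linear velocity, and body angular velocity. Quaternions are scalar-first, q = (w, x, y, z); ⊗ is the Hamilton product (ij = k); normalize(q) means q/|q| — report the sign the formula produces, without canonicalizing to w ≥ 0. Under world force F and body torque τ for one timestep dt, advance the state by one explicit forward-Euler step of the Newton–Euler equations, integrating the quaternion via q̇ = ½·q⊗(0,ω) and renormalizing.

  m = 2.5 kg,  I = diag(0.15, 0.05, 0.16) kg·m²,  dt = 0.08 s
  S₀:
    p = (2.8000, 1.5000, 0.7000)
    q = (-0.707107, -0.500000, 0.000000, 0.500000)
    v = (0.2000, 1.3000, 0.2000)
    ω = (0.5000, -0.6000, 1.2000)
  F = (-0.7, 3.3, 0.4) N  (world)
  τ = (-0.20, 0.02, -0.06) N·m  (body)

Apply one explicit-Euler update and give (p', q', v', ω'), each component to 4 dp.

a = F/m = (-0.2800, 1.3200, 0.1600)
p' = p + v·dt = (2.8160, 1.6040, 0.7160)
v + (F/m)dt = (0.1776, 1.4056, 0.2128)
precession coupling ω×(Iω) = (-0.0792, -0.0060, 0.0300)
(τ − ω×Iω)/I = (-0.8053, 0.5200, -0.5625)
ω + α·dt = (0.4356, -0.5584, 1.1550)
q⊗(0,ω) = (-0.3500000, -0.0535535, 1.2742642, -0.5485284)
updated quaternion q' = (-0.7199, -0.5013, 0.0509, 0.4773)

p' = (2.8160, 1.6040, 0.7160)
q' = (-0.7199, -0.5013, 0.0509, 0.4773)
v' = (0.1776, 1.4056, 0.2128)
ω' = (0.4356, -0.5584, 1.1550)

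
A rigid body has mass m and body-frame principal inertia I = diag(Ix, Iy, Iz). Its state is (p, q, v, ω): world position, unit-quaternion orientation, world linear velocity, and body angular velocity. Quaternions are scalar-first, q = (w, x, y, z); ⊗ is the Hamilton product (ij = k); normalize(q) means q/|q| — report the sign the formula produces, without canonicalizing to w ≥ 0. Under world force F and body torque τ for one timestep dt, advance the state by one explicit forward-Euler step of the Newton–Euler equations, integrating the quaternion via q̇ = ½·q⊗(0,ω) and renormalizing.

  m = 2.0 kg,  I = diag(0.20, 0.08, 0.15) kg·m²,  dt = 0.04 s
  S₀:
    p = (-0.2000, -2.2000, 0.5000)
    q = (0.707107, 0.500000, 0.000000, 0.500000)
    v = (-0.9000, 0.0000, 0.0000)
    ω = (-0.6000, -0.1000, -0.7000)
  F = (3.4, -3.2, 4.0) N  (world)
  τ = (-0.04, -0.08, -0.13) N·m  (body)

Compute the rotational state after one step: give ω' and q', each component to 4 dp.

precession coupling ω×(Iω) = (0.0049, 0.0210, -0.0072)
α = I⁻¹(τ − ω×Iω) = (-0.2245, -1.2625, -0.8187)
ω + α·dt = (-0.6090, -0.1505, -0.7327)
2q̇ = q⊗(0,ω) = (0.6500000, -0.3742642, -0.0207107, -0.5449749)
updated quaternion q' = (0.7200, 0.4924, -0.0004, 0.4890)

ω' = (-0.6090, -0.1505, -0.7327)
q' = (0.7200, 0.4924, -0.0004, 0.4890)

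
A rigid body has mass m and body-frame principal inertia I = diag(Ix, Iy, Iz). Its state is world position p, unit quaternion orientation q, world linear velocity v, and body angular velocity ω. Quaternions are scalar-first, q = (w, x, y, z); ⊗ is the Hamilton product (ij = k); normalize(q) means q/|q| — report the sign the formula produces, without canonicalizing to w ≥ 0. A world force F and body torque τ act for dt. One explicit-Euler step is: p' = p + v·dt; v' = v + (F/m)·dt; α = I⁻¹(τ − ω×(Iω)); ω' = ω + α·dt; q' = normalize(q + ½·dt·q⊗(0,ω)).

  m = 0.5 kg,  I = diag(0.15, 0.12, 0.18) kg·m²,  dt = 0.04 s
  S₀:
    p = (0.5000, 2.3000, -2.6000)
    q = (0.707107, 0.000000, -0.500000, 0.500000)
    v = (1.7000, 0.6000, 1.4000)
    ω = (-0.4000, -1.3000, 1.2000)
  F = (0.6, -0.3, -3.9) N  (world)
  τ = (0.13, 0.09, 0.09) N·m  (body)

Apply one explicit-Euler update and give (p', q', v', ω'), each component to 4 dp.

p' = (0.5680, 2.3240, -2.5440)
q' = (0.6817, -0.0047, -0.5220, 0.5126)
v' = (1.7480, 0.5760, 1.0880)
ω' = (-0.3404, -1.2748, 1.2235)

α = I⁻¹(τ − ω×Iω) = (1.4907, 0.6300, 0.5867)
new body rate ω' = (-0.3404, -1.2748, 1.2235)
2q̇ = q⊗(0,ω) = (-1.2500000, -0.2328428, -1.1192391, 0.6485284)
q' = normalize(q + ½dt·q⊗(0,ω)) = (0.6817, -0.0047, -0.5220, 0.5126)
p' = p + v·dt = (0.5680, 2.3240, -2.5440)
new velocity v' = (1.7480, 0.5760, 1.0880)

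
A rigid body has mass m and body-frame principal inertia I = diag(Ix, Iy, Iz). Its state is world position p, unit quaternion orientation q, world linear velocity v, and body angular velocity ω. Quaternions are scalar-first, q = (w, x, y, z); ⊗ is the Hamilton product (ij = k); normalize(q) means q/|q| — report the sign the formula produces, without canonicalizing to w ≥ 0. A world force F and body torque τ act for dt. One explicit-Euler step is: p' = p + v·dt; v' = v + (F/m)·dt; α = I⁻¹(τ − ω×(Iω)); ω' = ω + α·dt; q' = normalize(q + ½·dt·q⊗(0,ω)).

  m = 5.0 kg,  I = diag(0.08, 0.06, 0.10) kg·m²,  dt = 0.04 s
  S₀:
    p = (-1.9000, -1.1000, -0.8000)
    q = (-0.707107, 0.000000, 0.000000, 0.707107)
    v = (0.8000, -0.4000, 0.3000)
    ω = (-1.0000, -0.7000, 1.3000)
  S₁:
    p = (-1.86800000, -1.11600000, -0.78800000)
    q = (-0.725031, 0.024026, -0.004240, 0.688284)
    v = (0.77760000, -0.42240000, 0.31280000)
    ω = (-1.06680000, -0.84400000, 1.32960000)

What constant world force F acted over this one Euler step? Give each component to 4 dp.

velocity change Δv = (-0.02240000, -0.02240000, 0.01280000)
F = m·Δv/dt = (-2.8000, -2.8000, 1.6000)

F = (-2.8000, -2.8000, 1.6000)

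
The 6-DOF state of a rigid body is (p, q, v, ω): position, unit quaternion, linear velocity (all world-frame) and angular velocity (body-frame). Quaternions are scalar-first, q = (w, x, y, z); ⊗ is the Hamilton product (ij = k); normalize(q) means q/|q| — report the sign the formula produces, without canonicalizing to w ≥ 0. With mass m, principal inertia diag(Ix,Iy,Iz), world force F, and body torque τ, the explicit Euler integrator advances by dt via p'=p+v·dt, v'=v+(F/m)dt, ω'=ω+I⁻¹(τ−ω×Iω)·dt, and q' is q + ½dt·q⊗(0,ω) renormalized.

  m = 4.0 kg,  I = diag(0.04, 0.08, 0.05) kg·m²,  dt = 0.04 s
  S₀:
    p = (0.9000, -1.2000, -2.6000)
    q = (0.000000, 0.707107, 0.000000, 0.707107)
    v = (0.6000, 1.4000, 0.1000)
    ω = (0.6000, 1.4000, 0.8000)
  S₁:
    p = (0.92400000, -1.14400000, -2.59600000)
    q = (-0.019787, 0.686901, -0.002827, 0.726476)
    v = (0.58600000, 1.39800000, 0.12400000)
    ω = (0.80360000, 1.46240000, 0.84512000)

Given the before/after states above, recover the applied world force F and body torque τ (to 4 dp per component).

F = (-1.4000, -0.2000, 2.4000)
τ = (0.1700, 0.1200, 0.0900)

Δω = ω₁−ω₀ = (0.20360000, 0.06240000, 0.04512000)
precession coupling = (-0.0336, -0.0048, 0.0336)
applied torque τ = (0.1700, 0.1200, 0.0900)
v₁ − v₀ = (-0.01400000, -0.00200000, 0.02400000)
F = m·Δv/dt = (-1.4000, -0.2000, 2.4000)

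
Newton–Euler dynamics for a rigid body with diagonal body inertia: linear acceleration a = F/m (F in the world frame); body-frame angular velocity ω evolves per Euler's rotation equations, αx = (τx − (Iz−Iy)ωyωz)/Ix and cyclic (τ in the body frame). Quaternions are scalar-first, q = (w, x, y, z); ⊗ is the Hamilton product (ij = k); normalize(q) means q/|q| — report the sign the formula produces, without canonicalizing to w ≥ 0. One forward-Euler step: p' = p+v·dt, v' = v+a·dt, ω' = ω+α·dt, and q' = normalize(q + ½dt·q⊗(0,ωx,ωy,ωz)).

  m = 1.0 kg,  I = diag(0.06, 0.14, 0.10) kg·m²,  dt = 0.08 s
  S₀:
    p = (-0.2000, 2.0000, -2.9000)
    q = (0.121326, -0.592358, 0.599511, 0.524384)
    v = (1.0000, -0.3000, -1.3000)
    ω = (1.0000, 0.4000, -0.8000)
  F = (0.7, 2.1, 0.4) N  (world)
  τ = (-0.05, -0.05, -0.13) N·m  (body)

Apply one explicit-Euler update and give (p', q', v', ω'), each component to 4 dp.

ω×(Iω) gyroscopic = (0.0128, 0.0320, 0.0320)
angular accel α = (-1.0467, -0.5857, -1.6200)
ω + α·dt = (0.9163, 0.3531, -0.9296)
q⊗(0,ω) = (0.7720608, -0.5680364, 0.0990280, -0.9335150)
q' = normalize(q + ½dt·q⊗(0,ω)) = (0.1520, -0.6142, 0.6026, 0.4863)
a = (0.7000, 2.1000, 0.4000)
new position p' = (-0.1200, 1.9760, -3.0040)
v' = v + a·dt = (1.0560, -0.1320, -1.2680)

p' = (-0.1200, 1.9760, -3.0040)
q' = (0.1520, -0.6142, 0.6026, 0.4863)
v' = (1.0560, -0.1320, -1.2680)
ω' = (0.9163, 0.3531, -0.9296)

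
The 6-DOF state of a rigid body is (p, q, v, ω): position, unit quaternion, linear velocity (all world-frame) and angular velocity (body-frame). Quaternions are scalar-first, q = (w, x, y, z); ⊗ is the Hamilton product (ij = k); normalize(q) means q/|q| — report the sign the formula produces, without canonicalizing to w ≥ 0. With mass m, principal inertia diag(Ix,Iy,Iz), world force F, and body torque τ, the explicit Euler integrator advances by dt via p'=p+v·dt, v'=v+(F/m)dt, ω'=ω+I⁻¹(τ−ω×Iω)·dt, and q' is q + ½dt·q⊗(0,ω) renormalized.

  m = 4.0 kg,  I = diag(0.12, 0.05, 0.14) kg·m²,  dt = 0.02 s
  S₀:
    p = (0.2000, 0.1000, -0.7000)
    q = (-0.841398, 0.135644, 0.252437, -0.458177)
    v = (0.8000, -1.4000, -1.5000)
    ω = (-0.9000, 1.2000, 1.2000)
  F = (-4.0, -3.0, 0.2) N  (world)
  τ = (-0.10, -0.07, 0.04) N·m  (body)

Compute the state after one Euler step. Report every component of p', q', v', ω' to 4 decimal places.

p' = (0.2160, 0.0720, -0.7300)
q' = (-0.8376, 0.1517, 0.2448, -0.4643)
v' = (0.7800, -1.4150, -1.4990)
ω' = (-0.9383, 1.1634, 1.1949)

precession coupling ω×(Iω) = (0.1296, 0.0216, 0.0756)
angular accel α = (-1.9133, -1.8320, -0.2543)
ω + α·dt = (-0.9383, 1.1634, 1.1949)
2q̇ = q⊗(0,ω) = (0.3689676, 1.6099950, -0.7600911, -0.6197115)
updated quaternion q' = (-0.8376, 0.1517, 0.2448, -0.4643)
a = (-1.0000, -0.7500, 0.0500)
p' = p + v·dt = (0.2160, 0.0720, -0.7300)
new velocity v' = (0.7800, -1.4150, -1.4990)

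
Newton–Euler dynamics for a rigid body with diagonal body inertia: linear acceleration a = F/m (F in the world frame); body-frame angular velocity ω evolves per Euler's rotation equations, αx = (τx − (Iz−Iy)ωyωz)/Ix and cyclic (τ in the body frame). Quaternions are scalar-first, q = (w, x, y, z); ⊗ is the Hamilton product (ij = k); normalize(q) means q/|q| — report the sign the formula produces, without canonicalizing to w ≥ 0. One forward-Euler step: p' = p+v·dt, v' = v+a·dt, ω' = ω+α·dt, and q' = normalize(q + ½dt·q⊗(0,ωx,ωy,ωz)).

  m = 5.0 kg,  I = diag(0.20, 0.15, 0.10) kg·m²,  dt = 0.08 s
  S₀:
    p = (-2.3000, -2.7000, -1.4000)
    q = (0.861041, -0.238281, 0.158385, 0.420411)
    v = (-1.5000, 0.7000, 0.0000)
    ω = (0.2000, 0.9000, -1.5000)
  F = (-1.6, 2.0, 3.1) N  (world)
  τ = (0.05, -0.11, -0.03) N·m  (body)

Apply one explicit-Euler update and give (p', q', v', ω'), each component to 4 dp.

p' = (-2.4200, -2.6440, -1.4000)
q' = (0.8803, -0.2554, 0.1780, 0.3580)
v' = (-1.5256, 0.7320, 0.0496)
ω' = (0.1930, 0.8573, -1.5168)

linear accel F/m = (-0.3200, 0.4000, 0.6200)
new position p' = (-2.4200, -2.6440, -1.4000)
new velocity v' = (-1.5256, 0.7320, 0.0496)
angular accel α = (-0.0875, -0.5333, -0.2100)
ω' = ω + α·dt = (0.1930, 0.8573, -1.5168)
2q̇ = q⊗(0,ω) = (0.5357262, -0.4437392, 0.5015976, -1.5376914)
q' = normalize(q + ½dt·q⊗(0,ω)) = (0.8803, -0.2554, 0.1780, 0.3580)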